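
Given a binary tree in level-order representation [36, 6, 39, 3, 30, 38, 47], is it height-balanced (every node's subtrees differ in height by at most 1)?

Tree (level-order array): [36, 6, 39, 3, 30, 38, 47]
Definition: a tree is height-balanced if, at every node, |h(left) - h(right)| <= 1 (empty subtree has height -1).
Bottom-up per-node check:
  node 3: h_left=-1, h_right=-1, diff=0 [OK], height=0
  node 30: h_left=-1, h_right=-1, diff=0 [OK], height=0
  node 6: h_left=0, h_right=0, diff=0 [OK], height=1
  node 38: h_left=-1, h_right=-1, diff=0 [OK], height=0
  node 47: h_left=-1, h_right=-1, diff=0 [OK], height=0
  node 39: h_left=0, h_right=0, diff=0 [OK], height=1
  node 36: h_left=1, h_right=1, diff=0 [OK], height=2
All nodes satisfy the balance condition.
Result: Balanced


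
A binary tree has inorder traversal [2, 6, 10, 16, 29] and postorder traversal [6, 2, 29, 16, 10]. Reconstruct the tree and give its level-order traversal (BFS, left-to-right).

Inorder:   [2, 6, 10, 16, 29]
Postorder: [6, 2, 29, 16, 10]
Algorithm: postorder visits root last, so walk postorder right-to-left;
each value is the root of the current inorder slice — split it at that
value, recurse on the right subtree first, then the left.
Recursive splits:
  root=10; inorder splits into left=[2, 6], right=[16, 29]
  root=16; inorder splits into left=[], right=[29]
  root=29; inorder splits into left=[], right=[]
  root=2; inorder splits into left=[], right=[6]
  root=6; inorder splits into left=[], right=[]
Reconstructed level-order: [10, 2, 16, 6, 29]


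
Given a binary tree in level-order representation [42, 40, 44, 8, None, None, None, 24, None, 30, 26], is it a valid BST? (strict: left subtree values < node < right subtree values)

Level-order array: [42, 40, 44, 8, None, None, None, 24, None, 30, 26]
Validate using subtree bounds (lo, hi): at each node, require lo < value < hi,
then recurse left with hi=value and right with lo=value.
Preorder trace (stopping at first violation):
  at node 42 with bounds (-inf, +inf): OK
  at node 40 with bounds (-inf, 42): OK
  at node 8 with bounds (-inf, 40): OK
  at node 24 with bounds (-inf, 8): VIOLATION
Node 24 violates its bound: not (-inf < 24 < 8).
Result: Not a valid BST


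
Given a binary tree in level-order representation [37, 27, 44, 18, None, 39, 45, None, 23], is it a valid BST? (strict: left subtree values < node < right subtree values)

Level-order array: [37, 27, 44, 18, None, 39, 45, None, 23]
Validate using subtree bounds (lo, hi): at each node, require lo < value < hi,
then recurse left with hi=value and right with lo=value.
Preorder trace (stopping at first violation):
  at node 37 with bounds (-inf, +inf): OK
  at node 27 with bounds (-inf, 37): OK
  at node 18 with bounds (-inf, 27): OK
  at node 23 with bounds (18, 27): OK
  at node 44 with bounds (37, +inf): OK
  at node 39 with bounds (37, 44): OK
  at node 45 with bounds (44, +inf): OK
No violation found at any node.
Result: Valid BST


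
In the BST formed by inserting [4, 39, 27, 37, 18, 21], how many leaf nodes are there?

Tree built from: [4, 39, 27, 37, 18, 21]
Tree (level-order array): [4, None, 39, 27, None, 18, 37, None, 21]
Rule: A leaf has 0 children.
Per-node child counts:
  node 4: 1 child(ren)
  node 39: 1 child(ren)
  node 27: 2 child(ren)
  node 18: 1 child(ren)
  node 21: 0 child(ren)
  node 37: 0 child(ren)
Matching nodes: [21, 37]
Count of leaf nodes: 2


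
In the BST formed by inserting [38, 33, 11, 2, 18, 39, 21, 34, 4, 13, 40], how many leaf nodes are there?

Tree built from: [38, 33, 11, 2, 18, 39, 21, 34, 4, 13, 40]
Tree (level-order array): [38, 33, 39, 11, 34, None, 40, 2, 18, None, None, None, None, None, 4, 13, 21]
Rule: A leaf has 0 children.
Per-node child counts:
  node 38: 2 child(ren)
  node 33: 2 child(ren)
  node 11: 2 child(ren)
  node 2: 1 child(ren)
  node 4: 0 child(ren)
  node 18: 2 child(ren)
  node 13: 0 child(ren)
  node 21: 0 child(ren)
  node 34: 0 child(ren)
  node 39: 1 child(ren)
  node 40: 0 child(ren)
Matching nodes: [4, 13, 21, 34, 40]
Count of leaf nodes: 5


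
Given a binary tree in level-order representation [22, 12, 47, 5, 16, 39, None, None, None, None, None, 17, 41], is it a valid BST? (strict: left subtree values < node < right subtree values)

Level-order array: [22, 12, 47, 5, 16, 39, None, None, None, None, None, 17, 41]
Validate using subtree bounds (lo, hi): at each node, require lo < value < hi,
then recurse left with hi=value and right with lo=value.
Preorder trace (stopping at first violation):
  at node 22 with bounds (-inf, +inf): OK
  at node 12 with bounds (-inf, 22): OK
  at node 5 with bounds (-inf, 12): OK
  at node 16 with bounds (12, 22): OK
  at node 47 with bounds (22, +inf): OK
  at node 39 with bounds (22, 47): OK
  at node 17 with bounds (22, 39): VIOLATION
Node 17 violates its bound: not (22 < 17 < 39).
Result: Not a valid BST


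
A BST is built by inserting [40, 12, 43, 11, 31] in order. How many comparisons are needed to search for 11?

Search path for 11: 40 -> 12 -> 11
Found: True
Comparisons: 3


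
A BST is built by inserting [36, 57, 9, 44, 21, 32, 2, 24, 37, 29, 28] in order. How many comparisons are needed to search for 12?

Search path for 12: 36 -> 9 -> 21
Found: False
Comparisons: 3


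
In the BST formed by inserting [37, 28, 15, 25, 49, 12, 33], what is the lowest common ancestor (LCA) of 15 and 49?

Tree insertion order: [37, 28, 15, 25, 49, 12, 33]
Tree (level-order array): [37, 28, 49, 15, 33, None, None, 12, 25]
In a BST, the LCA of p=15, q=49 is the first node v on the
root-to-leaf path with p <= v <= q (go left if both < v, right if both > v).
Walk from root:
  at 37: 15 <= 37 <= 49, this is the LCA
LCA = 37


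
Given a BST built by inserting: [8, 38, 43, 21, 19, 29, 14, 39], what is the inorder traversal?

Tree insertion order: [8, 38, 43, 21, 19, 29, 14, 39]
Tree (level-order array): [8, None, 38, 21, 43, 19, 29, 39, None, 14]
Inorder traversal: [8, 14, 19, 21, 29, 38, 39, 43]


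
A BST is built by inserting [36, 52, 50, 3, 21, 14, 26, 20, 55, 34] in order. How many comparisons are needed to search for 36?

Search path for 36: 36
Found: True
Comparisons: 1


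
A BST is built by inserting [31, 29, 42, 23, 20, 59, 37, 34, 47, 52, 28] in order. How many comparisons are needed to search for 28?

Search path for 28: 31 -> 29 -> 23 -> 28
Found: True
Comparisons: 4


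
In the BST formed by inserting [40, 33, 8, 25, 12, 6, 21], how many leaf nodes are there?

Tree built from: [40, 33, 8, 25, 12, 6, 21]
Tree (level-order array): [40, 33, None, 8, None, 6, 25, None, None, 12, None, None, 21]
Rule: A leaf has 0 children.
Per-node child counts:
  node 40: 1 child(ren)
  node 33: 1 child(ren)
  node 8: 2 child(ren)
  node 6: 0 child(ren)
  node 25: 1 child(ren)
  node 12: 1 child(ren)
  node 21: 0 child(ren)
Matching nodes: [6, 21]
Count of leaf nodes: 2


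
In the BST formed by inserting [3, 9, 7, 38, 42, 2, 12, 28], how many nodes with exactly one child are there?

Tree built from: [3, 9, 7, 38, 42, 2, 12, 28]
Tree (level-order array): [3, 2, 9, None, None, 7, 38, None, None, 12, 42, None, 28]
Rule: These are nodes with exactly 1 non-null child.
Per-node child counts:
  node 3: 2 child(ren)
  node 2: 0 child(ren)
  node 9: 2 child(ren)
  node 7: 0 child(ren)
  node 38: 2 child(ren)
  node 12: 1 child(ren)
  node 28: 0 child(ren)
  node 42: 0 child(ren)
Matching nodes: [12]
Count of nodes with exactly one child: 1


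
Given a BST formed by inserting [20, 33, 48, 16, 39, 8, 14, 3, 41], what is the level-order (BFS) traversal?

Tree insertion order: [20, 33, 48, 16, 39, 8, 14, 3, 41]
Tree (level-order array): [20, 16, 33, 8, None, None, 48, 3, 14, 39, None, None, None, None, None, None, 41]
BFS from the root, enqueuing left then right child of each popped node:
  queue [20] -> pop 20, enqueue [16, 33], visited so far: [20]
  queue [16, 33] -> pop 16, enqueue [8], visited so far: [20, 16]
  queue [33, 8] -> pop 33, enqueue [48], visited so far: [20, 16, 33]
  queue [8, 48] -> pop 8, enqueue [3, 14], visited so far: [20, 16, 33, 8]
  queue [48, 3, 14] -> pop 48, enqueue [39], visited so far: [20, 16, 33, 8, 48]
  queue [3, 14, 39] -> pop 3, enqueue [none], visited so far: [20, 16, 33, 8, 48, 3]
  queue [14, 39] -> pop 14, enqueue [none], visited so far: [20, 16, 33, 8, 48, 3, 14]
  queue [39] -> pop 39, enqueue [41], visited so far: [20, 16, 33, 8, 48, 3, 14, 39]
  queue [41] -> pop 41, enqueue [none], visited so far: [20, 16, 33, 8, 48, 3, 14, 39, 41]
Result: [20, 16, 33, 8, 48, 3, 14, 39, 41]


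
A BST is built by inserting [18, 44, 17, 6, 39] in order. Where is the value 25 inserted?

Starting tree (level order): [18, 17, 44, 6, None, 39]
Insertion path: 18 -> 44 -> 39
Result: insert 25 as left child of 39
Final tree (level order): [18, 17, 44, 6, None, 39, None, None, None, 25]


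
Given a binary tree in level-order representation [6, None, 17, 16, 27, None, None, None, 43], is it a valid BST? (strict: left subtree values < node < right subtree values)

Level-order array: [6, None, 17, 16, 27, None, None, None, 43]
Validate using subtree bounds (lo, hi): at each node, require lo < value < hi,
then recurse left with hi=value and right with lo=value.
Preorder trace (stopping at first violation):
  at node 6 with bounds (-inf, +inf): OK
  at node 17 with bounds (6, +inf): OK
  at node 16 with bounds (6, 17): OK
  at node 27 with bounds (17, +inf): OK
  at node 43 with bounds (27, +inf): OK
No violation found at any node.
Result: Valid BST


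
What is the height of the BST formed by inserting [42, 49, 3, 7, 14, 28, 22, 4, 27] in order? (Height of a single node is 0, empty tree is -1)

Insertion order: [42, 49, 3, 7, 14, 28, 22, 4, 27]
Tree (level-order array): [42, 3, 49, None, 7, None, None, 4, 14, None, None, None, 28, 22, None, None, 27]
Compute height bottom-up (empty subtree = -1):
  height(4) = 1 + max(-1, -1) = 0
  height(27) = 1 + max(-1, -1) = 0
  height(22) = 1 + max(-1, 0) = 1
  height(28) = 1 + max(1, -1) = 2
  height(14) = 1 + max(-1, 2) = 3
  height(7) = 1 + max(0, 3) = 4
  height(3) = 1 + max(-1, 4) = 5
  height(49) = 1 + max(-1, -1) = 0
  height(42) = 1 + max(5, 0) = 6
Height = 6


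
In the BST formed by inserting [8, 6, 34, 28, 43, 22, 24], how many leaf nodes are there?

Tree built from: [8, 6, 34, 28, 43, 22, 24]
Tree (level-order array): [8, 6, 34, None, None, 28, 43, 22, None, None, None, None, 24]
Rule: A leaf has 0 children.
Per-node child counts:
  node 8: 2 child(ren)
  node 6: 0 child(ren)
  node 34: 2 child(ren)
  node 28: 1 child(ren)
  node 22: 1 child(ren)
  node 24: 0 child(ren)
  node 43: 0 child(ren)
Matching nodes: [6, 24, 43]
Count of leaf nodes: 3


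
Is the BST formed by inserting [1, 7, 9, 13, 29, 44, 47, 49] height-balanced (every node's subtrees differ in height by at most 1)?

Tree (level-order array): [1, None, 7, None, 9, None, 13, None, 29, None, 44, None, 47, None, 49]
Definition: a tree is height-balanced if, at every node, |h(left) - h(right)| <= 1 (empty subtree has height -1).
Bottom-up per-node check:
  node 49: h_left=-1, h_right=-1, diff=0 [OK], height=0
  node 47: h_left=-1, h_right=0, diff=1 [OK], height=1
  node 44: h_left=-1, h_right=1, diff=2 [FAIL (|-1-1|=2 > 1)], height=2
  node 29: h_left=-1, h_right=2, diff=3 [FAIL (|-1-2|=3 > 1)], height=3
  node 13: h_left=-1, h_right=3, diff=4 [FAIL (|-1-3|=4 > 1)], height=4
  node 9: h_left=-1, h_right=4, diff=5 [FAIL (|-1-4|=5 > 1)], height=5
  node 7: h_left=-1, h_right=5, diff=6 [FAIL (|-1-5|=6 > 1)], height=6
  node 1: h_left=-1, h_right=6, diff=7 [FAIL (|-1-6|=7 > 1)], height=7
Node 44 violates the condition: |-1 - 1| = 2 > 1.
Result: Not balanced


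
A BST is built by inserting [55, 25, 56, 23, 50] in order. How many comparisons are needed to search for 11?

Search path for 11: 55 -> 25 -> 23
Found: False
Comparisons: 3


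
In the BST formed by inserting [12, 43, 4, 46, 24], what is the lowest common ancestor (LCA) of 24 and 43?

Tree insertion order: [12, 43, 4, 46, 24]
Tree (level-order array): [12, 4, 43, None, None, 24, 46]
In a BST, the LCA of p=24, q=43 is the first node v on the
root-to-leaf path with p <= v <= q (go left if both < v, right if both > v).
Walk from root:
  at 12: both 24 and 43 > 12, go right
  at 43: 24 <= 43 <= 43, this is the LCA
LCA = 43


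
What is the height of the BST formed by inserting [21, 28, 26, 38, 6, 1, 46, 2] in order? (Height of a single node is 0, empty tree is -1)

Insertion order: [21, 28, 26, 38, 6, 1, 46, 2]
Tree (level-order array): [21, 6, 28, 1, None, 26, 38, None, 2, None, None, None, 46]
Compute height bottom-up (empty subtree = -1):
  height(2) = 1 + max(-1, -1) = 0
  height(1) = 1 + max(-1, 0) = 1
  height(6) = 1 + max(1, -1) = 2
  height(26) = 1 + max(-1, -1) = 0
  height(46) = 1 + max(-1, -1) = 0
  height(38) = 1 + max(-1, 0) = 1
  height(28) = 1 + max(0, 1) = 2
  height(21) = 1 + max(2, 2) = 3
Height = 3


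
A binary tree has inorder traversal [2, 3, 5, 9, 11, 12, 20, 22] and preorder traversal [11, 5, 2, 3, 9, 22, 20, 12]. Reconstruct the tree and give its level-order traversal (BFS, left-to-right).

Inorder:  [2, 3, 5, 9, 11, 12, 20, 22]
Preorder: [11, 5, 2, 3, 9, 22, 20, 12]
Algorithm: preorder visits root first, so consume preorder in order;
for each root, split the current inorder slice at that value into
left-subtree inorder and right-subtree inorder, then recurse.
Recursive splits:
  root=11; inorder splits into left=[2, 3, 5, 9], right=[12, 20, 22]
  root=5; inorder splits into left=[2, 3], right=[9]
  root=2; inorder splits into left=[], right=[3]
  root=3; inorder splits into left=[], right=[]
  root=9; inorder splits into left=[], right=[]
  root=22; inorder splits into left=[12, 20], right=[]
  root=20; inorder splits into left=[12], right=[]
  root=12; inorder splits into left=[], right=[]
Reconstructed level-order: [11, 5, 22, 2, 9, 20, 3, 12]


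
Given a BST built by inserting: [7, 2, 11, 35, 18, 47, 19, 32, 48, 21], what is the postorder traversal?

Tree insertion order: [7, 2, 11, 35, 18, 47, 19, 32, 48, 21]
Tree (level-order array): [7, 2, 11, None, None, None, 35, 18, 47, None, 19, None, 48, None, 32, None, None, 21]
Postorder traversal: [2, 21, 32, 19, 18, 48, 47, 35, 11, 7]


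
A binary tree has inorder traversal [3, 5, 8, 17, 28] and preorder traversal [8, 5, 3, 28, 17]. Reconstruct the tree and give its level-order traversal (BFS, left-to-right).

Inorder:  [3, 5, 8, 17, 28]
Preorder: [8, 5, 3, 28, 17]
Algorithm: preorder visits root first, so consume preorder in order;
for each root, split the current inorder slice at that value into
left-subtree inorder and right-subtree inorder, then recurse.
Recursive splits:
  root=8; inorder splits into left=[3, 5], right=[17, 28]
  root=5; inorder splits into left=[3], right=[]
  root=3; inorder splits into left=[], right=[]
  root=28; inorder splits into left=[17], right=[]
  root=17; inorder splits into left=[], right=[]
Reconstructed level-order: [8, 5, 28, 3, 17]


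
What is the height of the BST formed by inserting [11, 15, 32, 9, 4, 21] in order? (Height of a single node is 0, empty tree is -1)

Insertion order: [11, 15, 32, 9, 4, 21]
Tree (level-order array): [11, 9, 15, 4, None, None, 32, None, None, 21]
Compute height bottom-up (empty subtree = -1):
  height(4) = 1 + max(-1, -1) = 0
  height(9) = 1 + max(0, -1) = 1
  height(21) = 1 + max(-1, -1) = 0
  height(32) = 1 + max(0, -1) = 1
  height(15) = 1 + max(-1, 1) = 2
  height(11) = 1 + max(1, 2) = 3
Height = 3


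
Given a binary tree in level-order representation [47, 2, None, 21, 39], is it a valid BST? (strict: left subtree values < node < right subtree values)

Level-order array: [47, 2, None, 21, 39]
Validate using subtree bounds (lo, hi): at each node, require lo < value < hi,
then recurse left with hi=value and right with lo=value.
Preorder trace (stopping at first violation):
  at node 47 with bounds (-inf, +inf): OK
  at node 2 with bounds (-inf, 47): OK
  at node 21 with bounds (-inf, 2): VIOLATION
Node 21 violates its bound: not (-inf < 21 < 2).
Result: Not a valid BST


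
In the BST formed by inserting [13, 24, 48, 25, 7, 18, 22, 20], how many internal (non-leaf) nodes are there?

Tree built from: [13, 24, 48, 25, 7, 18, 22, 20]
Tree (level-order array): [13, 7, 24, None, None, 18, 48, None, 22, 25, None, 20]
Rule: An internal node has at least one child.
Per-node child counts:
  node 13: 2 child(ren)
  node 7: 0 child(ren)
  node 24: 2 child(ren)
  node 18: 1 child(ren)
  node 22: 1 child(ren)
  node 20: 0 child(ren)
  node 48: 1 child(ren)
  node 25: 0 child(ren)
Matching nodes: [13, 24, 18, 22, 48]
Count of internal (non-leaf) nodes: 5


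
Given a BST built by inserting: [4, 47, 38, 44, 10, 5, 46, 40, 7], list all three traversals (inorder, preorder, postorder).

Tree insertion order: [4, 47, 38, 44, 10, 5, 46, 40, 7]
Tree (level-order array): [4, None, 47, 38, None, 10, 44, 5, None, 40, 46, None, 7]
Inorder (L, root, R): [4, 5, 7, 10, 38, 40, 44, 46, 47]
Preorder (root, L, R): [4, 47, 38, 10, 5, 7, 44, 40, 46]
Postorder (L, R, root): [7, 5, 10, 40, 46, 44, 38, 47, 4]


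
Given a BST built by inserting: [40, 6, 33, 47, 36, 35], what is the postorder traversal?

Tree insertion order: [40, 6, 33, 47, 36, 35]
Tree (level-order array): [40, 6, 47, None, 33, None, None, None, 36, 35]
Postorder traversal: [35, 36, 33, 6, 47, 40]


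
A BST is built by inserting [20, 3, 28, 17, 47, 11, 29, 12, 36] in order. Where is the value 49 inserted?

Starting tree (level order): [20, 3, 28, None, 17, None, 47, 11, None, 29, None, None, 12, None, 36]
Insertion path: 20 -> 28 -> 47
Result: insert 49 as right child of 47
Final tree (level order): [20, 3, 28, None, 17, None, 47, 11, None, 29, 49, None, 12, None, 36]


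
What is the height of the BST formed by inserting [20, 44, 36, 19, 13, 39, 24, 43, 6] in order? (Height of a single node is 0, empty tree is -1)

Insertion order: [20, 44, 36, 19, 13, 39, 24, 43, 6]
Tree (level-order array): [20, 19, 44, 13, None, 36, None, 6, None, 24, 39, None, None, None, None, None, 43]
Compute height bottom-up (empty subtree = -1):
  height(6) = 1 + max(-1, -1) = 0
  height(13) = 1 + max(0, -1) = 1
  height(19) = 1 + max(1, -1) = 2
  height(24) = 1 + max(-1, -1) = 0
  height(43) = 1 + max(-1, -1) = 0
  height(39) = 1 + max(-1, 0) = 1
  height(36) = 1 + max(0, 1) = 2
  height(44) = 1 + max(2, -1) = 3
  height(20) = 1 + max(2, 3) = 4
Height = 4


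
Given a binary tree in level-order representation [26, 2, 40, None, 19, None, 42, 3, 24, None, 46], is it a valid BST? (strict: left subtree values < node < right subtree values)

Level-order array: [26, 2, 40, None, 19, None, 42, 3, 24, None, 46]
Validate using subtree bounds (lo, hi): at each node, require lo < value < hi,
then recurse left with hi=value and right with lo=value.
Preorder trace (stopping at first violation):
  at node 26 with bounds (-inf, +inf): OK
  at node 2 with bounds (-inf, 26): OK
  at node 19 with bounds (2, 26): OK
  at node 3 with bounds (2, 19): OK
  at node 24 with bounds (19, 26): OK
  at node 40 with bounds (26, +inf): OK
  at node 42 with bounds (40, +inf): OK
  at node 46 with bounds (42, +inf): OK
No violation found at any node.
Result: Valid BST


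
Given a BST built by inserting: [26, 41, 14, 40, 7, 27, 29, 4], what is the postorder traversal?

Tree insertion order: [26, 41, 14, 40, 7, 27, 29, 4]
Tree (level-order array): [26, 14, 41, 7, None, 40, None, 4, None, 27, None, None, None, None, 29]
Postorder traversal: [4, 7, 14, 29, 27, 40, 41, 26]


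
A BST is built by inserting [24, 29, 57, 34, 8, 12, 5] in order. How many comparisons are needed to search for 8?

Search path for 8: 24 -> 8
Found: True
Comparisons: 2


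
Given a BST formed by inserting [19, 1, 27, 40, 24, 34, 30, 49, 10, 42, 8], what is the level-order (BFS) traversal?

Tree insertion order: [19, 1, 27, 40, 24, 34, 30, 49, 10, 42, 8]
Tree (level-order array): [19, 1, 27, None, 10, 24, 40, 8, None, None, None, 34, 49, None, None, 30, None, 42]
BFS from the root, enqueuing left then right child of each popped node:
  queue [19] -> pop 19, enqueue [1, 27], visited so far: [19]
  queue [1, 27] -> pop 1, enqueue [10], visited so far: [19, 1]
  queue [27, 10] -> pop 27, enqueue [24, 40], visited so far: [19, 1, 27]
  queue [10, 24, 40] -> pop 10, enqueue [8], visited so far: [19, 1, 27, 10]
  queue [24, 40, 8] -> pop 24, enqueue [none], visited so far: [19, 1, 27, 10, 24]
  queue [40, 8] -> pop 40, enqueue [34, 49], visited so far: [19, 1, 27, 10, 24, 40]
  queue [8, 34, 49] -> pop 8, enqueue [none], visited so far: [19, 1, 27, 10, 24, 40, 8]
  queue [34, 49] -> pop 34, enqueue [30], visited so far: [19, 1, 27, 10, 24, 40, 8, 34]
  queue [49, 30] -> pop 49, enqueue [42], visited so far: [19, 1, 27, 10, 24, 40, 8, 34, 49]
  queue [30, 42] -> pop 30, enqueue [none], visited so far: [19, 1, 27, 10, 24, 40, 8, 34, 49, 30]
  queue [42] -> pop 42, enqueue [none], visited so far: [19, 1, 27, 10, 24, 40, 8, 34, 49, 30, 42]
Result: [19, 1, 27, 10, 24, 40, 8, 34, 49, 30, 42]


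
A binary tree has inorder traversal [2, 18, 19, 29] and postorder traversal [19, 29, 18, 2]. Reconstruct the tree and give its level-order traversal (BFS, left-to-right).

Inorder:   [2, 18, 19, 29]
Postorder: [19, 29, 18, 2]
Algorithm: postorder visits root last, so walk postorder right-to-left;
each value is the root of the current inorder slice — split it at that
value, recurse on the right subtree first, then the left.
Recursive splits:
  root=2; inorder splits into left=[], right=[18, 19, 29]
  root=18; inorder splits into left=[], right=[19, 29]
  root=29; inorder splits into left=[19], right=[]
  root=19; inorder splits into left=[], right=[]
Reconstructed level-order: [2, 18, 29, 19]


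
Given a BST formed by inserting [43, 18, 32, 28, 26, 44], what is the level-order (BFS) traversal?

Tree insertion order: [43, 18, 32, 28, 26, 44]
Tree (level-order array): [43, 18, 44, None, 32, None, None, 28, None, 26]
BFS from the root, enqueuing left then right child of each popped node:
  queue [43] -> pop 43, enqueue [18, 44], visited so far: [43]
  queue [18, 44] -> pop 18, enqueue [32], visited so far: [43, 18]
  queue [44, 32] -> pop 44, enqueue [none], visited so far: [43, 18, 44]
  queue [32] -> pop 32, enqueue [28], visited so far: [43, 18, 44, 32]
  queue [28] -> pop 28, enqueue [26], visited so far: [43, 18, 44, 32, 28]
  queue [26] -> pop 26, enqueue [none], visited so far: [43, 18, 44, 32, 28, 26]
Result: [43, 18, 44, 32, 28, 26]


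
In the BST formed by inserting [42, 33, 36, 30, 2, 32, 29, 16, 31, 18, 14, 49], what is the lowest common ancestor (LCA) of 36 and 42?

Tree insertion order: [42, 33, 36, 30, 2, 32, 29, 16, 31, 18, 14, 49]
Tree (level-order array): [42, 33, 49, 30, 36, None, None, 2, 32, None, None, None, 29, 31, None, 16, None, None, None, 14, 18]
In a BST, the LCA of p=36, q=42 is the first node v on the
root-to-leaf path with p <= v <= q (go left if both < v, right if both > v).
Walk from root:
  at 42: 36 <= 42 <= 42, this is the LCA
LCA = 42


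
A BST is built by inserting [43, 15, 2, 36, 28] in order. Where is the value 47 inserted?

Starting tree (level order): [43, 15, None, 2, 36, None, None, 28]
Insertion path: 43
Result: insert 47 as right child of 43
Final tree (level order): [43, 15, 47, 2, 36, None, None, None, None, 28]


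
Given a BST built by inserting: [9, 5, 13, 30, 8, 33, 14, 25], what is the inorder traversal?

Tree insertion order: [9, 5, 13, 30, 8, 33, 14, 25]
Tree (level-order array): [9, 5, 13, None, 8, None, 30, None, None, 14, 33, None, 25]
Inorder traversal: [5, 8, 9, 13, 14, 25, 30, 33]


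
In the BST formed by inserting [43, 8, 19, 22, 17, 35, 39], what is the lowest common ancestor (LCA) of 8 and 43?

Tree insertion order: [43, 8, 19, 22, 17, 35, 39]
Tree (level-order array): [43, 8, None, None, 19, 17, 22, None, None, None, 35, None, 39]
In a BST, the LCA of p=8, q=43 is the first node v on the
root-to-leaf path with p <= v <= q (go left if both < v, right if both > v).
Walk from root:
  at 43: 8 <= 43 <= 43, this is the LCA
LCA = 43


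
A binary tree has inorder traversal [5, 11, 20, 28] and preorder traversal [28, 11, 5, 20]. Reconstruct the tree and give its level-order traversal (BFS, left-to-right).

Inorder:  [5, 11, 20, 28]
Preorder: [28, 11, 5, 20]
Algorithm: preorder visits root first, so consume preorder in order;
for each root, split the current inorder slice at that value into
left-subtree inorder and right-subtree inorder, then recurse.
Recursive splits:
  root=28; inorder splits into left=[5, 11, 20], right=[]
  root=11; inorder splits into left=[5], right=[20]
  root=5; inorder splits into left=[], right=[]
  root=20; inorder splits into left=[], right=[]
Reconstructed level-order: [28, 11, 5, 20]


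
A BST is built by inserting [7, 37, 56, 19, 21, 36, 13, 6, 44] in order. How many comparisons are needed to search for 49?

Search path for 49: 7 -> 37 -> 56 -> 44
Found: False
Comparisons: 4


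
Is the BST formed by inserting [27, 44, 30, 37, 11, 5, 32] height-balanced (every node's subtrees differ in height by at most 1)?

Tree (level-order array): [27, 11, 44, 5, None, 30, None, None, None, None, 37, 32]
Definition: a tree is height-balanced if, at every node, |h(left) - h(right)| <= 1 (empty subtree has height -1).
Bottom-up per-node check:
  node 5: h_left=-1, h_right=-1, diff=0 [OK], height=0
  node 11: h_left=0, h_right=-1, diff=1 [OK], height=1
  node 32: h_left=-1, h_right=-1, diff=0 [OK], height=0
  node 37: h_left=0, h_right=-1, diff=1 [OK], height=1
  node 30: h_left=-1, h_right=1, diff=2 [FAIL (|-1-1|=2 > 1)], height=2
  node 44: h_left=2, h_right=-1, diff=3 [FAIL (|2--1|=3 > 1)], height=3
  node 27: h_left=1, h_right=3, diff=2 [FAIL (|1-3|=2 > 1)], height=4
Node 30 violates the condition: |-1 - 1| = 2 > 1.
Result: Not balanced


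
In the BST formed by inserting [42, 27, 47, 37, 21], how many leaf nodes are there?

Tree built from: [42, 27, 47, 37, 21]
Tree (level-order array): [42, 27, 47, 21, 37]
Rule: A leaf has 0 children.
Per-node child counts:
  node 42: 2 child(ren)
  node 27: 2 child(ren)
  node 21: 0 child(ren)
  node 37: 0 child(ren)
  node 47: 0 child(ren)
Matching nodes: [21, 37, 47]
Count of leaf nodes: 3


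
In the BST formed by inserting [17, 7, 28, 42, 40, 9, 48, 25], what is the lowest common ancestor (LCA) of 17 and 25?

Tree insertion order: [17, 7, 28, 42, 40, 9, 48, 25]
Tree (level-order array): [17, 7, 28, None, 9, 25, 42, None, None, None, None, 40, 48]
In a BST, the LCA of p=17, q=25 is the first node v on the
root-to-leaf path with p <= v <= q (go left if both < v, right if both > v).
Walk from root:
  at 17: 17 <= 17 <= 25, this is the LCA
LCA = 17


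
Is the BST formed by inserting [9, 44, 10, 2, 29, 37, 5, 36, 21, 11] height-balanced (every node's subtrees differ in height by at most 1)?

Tree (level-order array): [9, 2, 44, None, 5, 10, None, None, None, None, 29, 21, 37, 11, None, 36]
Definition: a tree is height-balanced if, at every node, |h(left) - h(right)| <= 1 (empty subtree has height -1).
Bottom-up per-node check:
  node 5: h_left=-1, h_right=-1, diff=0 [OK], height=0
  node 2: h_left=-1, h_right=0, diff=1 [OK], height=1
  node 11: h_left=-1, h_right=-1, diff=0 [OK], height=0
  node 21: h_left=0, h_right=-1, diff=1 [OK], height=1
  node 36: h_left=-1, h_right=-1, diff=0 [OK], height=0
  node 37: h_left=0, h_right=-1, diff=1 [OK], height=1
  node 29: h_left=1, h_right=1, diff=0 [OK], height=2
  node 10: h_left=-1, h_right=2, diff=3 [FAIL (|-1-2|=3 > 1)], height=3
  node 44: h_left=3, h_right=-1, diff=4 [FAIL (|3--1|=4 > 1)], height=4
  node 9: h_left=1, h_right=4, diff=3 [FAIL (|1-4|=3 > 1)], height=5
Node 10 violates the condition: |-1 - 2| = 3 > 1.
Result: Not balanced


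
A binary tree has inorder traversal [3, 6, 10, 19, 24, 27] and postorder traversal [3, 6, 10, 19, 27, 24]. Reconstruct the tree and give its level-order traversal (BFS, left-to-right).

Inorder:   [3, 6, 10, 19, 24, 27]
Postorder: [3, 6, 10, 19, 27, 24]
Algorithm: postorder visits root last, so walk postorder right-to-left;
each value is the root of the current inorder slice — split it at that
value, recurse on the right subtree first, then the left.
Recursive splits:
  root=24; inorder splits into left=[3, 6, 10, 19], right=[27]
  root=27; inorder splits into left=[], right=[]
  root=19; inorder splits into left=[3, 6, 10], right=[]
  root=10; inorder splits into left=[3, 6], right=[]
  root=6; inorder splits into left=[3], right=[]
  root=3; inorder splits into left=[], right=[]
Reconstructed level-order: [24, 19, 27, 10, 6, 3]


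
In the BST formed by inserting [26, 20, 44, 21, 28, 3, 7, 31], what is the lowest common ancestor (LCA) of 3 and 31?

Tree insertion order: [26, 20, 44, 21, 28, 3, 7, 31]
Tree (level-order array): [26, 20, 44, 3, 21, 28, None, None, 7, None, None, None, 31]
In a BST, the LCA of p=3, q=31 is the first node v on the
root-to-leaf path with p <= v <= q (go left if both < v, right if both > v).
Walk from root:
  at 26: 3 <= 26 <= 31, this is the LCA
LCA = 26


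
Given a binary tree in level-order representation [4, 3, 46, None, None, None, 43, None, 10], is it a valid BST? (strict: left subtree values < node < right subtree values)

Level-order array: [4, 3, 46, None, None, None, 43, None, 10]
Validate using subtree bounds (lo, hi): at each node, require lo < value < hi,
then recurse left with hi=value and right with lo=value.
Preorder trace (stopping at first violation):
  at node 4 with bounds (-inf, +inf): OK
  at node 3 with bounds (-inf, 4): OK
  at node 46 with bounds (4, +inf): OK
  at node 43 with bounds (46, +inf): VIOLATION
Node 43 violates its bound: not (46 < 43 < +inf).
Result: Not a valid BST


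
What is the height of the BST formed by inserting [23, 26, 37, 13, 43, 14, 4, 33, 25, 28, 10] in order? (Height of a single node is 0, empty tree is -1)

Insertion order: [23, 26, 37, 13, 43, 14, 4, 33, 25, 28, 10]
Tree (level-order array): [23, 13, 26, 4, 14, 25, 37, None, 10, None, None, None, None, 33, 43, None, None, 28]
Compute height bottom-up (empty subtree = -1):
  height(10) = 1 + max(-1, -1) = 0
  height(4) = 1 + max(-1, 0) = 1
  height(14) = 1 + max(-1, -1) = 0
  height(13) = 1 + max(1, 0) = 2
  height(25) = 1 + max(-1, -1) = 0
  height(28) = 1 + max(-1, -1) = 0
  height(33) = 1 + max(0, -1) = 1
  height(43) = 1 + max(-1, -1) = 0
  height(37) = 1 + max(1, 0) = 2
  height(26) = 1 + max(0, 2) = 3
  height(23) = 1 + max(2, 3) = 4
Height = 4


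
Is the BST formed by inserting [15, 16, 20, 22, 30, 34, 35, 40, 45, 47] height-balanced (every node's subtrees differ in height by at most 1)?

Tree (level-order array): [15, None, 16, None, 20, None, 22, None, 30, None, 34, None, 35, None, 40, None, 45, None, 47]
Definition: a tree is height-balanced if, at every node, |h(left) - h(right)| <= 1 (empty subtree has height -1).
Bottom-up per-node check:
  node 47: h_left=-1, h_right=-1, diff=0 [OK], height=0
  node 45: h_left=-1, h_right=0, diff=1 [OK], height=1
  node 40: h_left=-1, h_right=1, diff=2 [FAIL (|-1-1|=2 > 1)], height=2
  node 35: h_left=-1, h_right=2, diff=3 [FAIL (|-1-2|=3 > 1)], height=3
  node 34: h_left=-1, h_right=3, diff=4 [FAIL (|-1-3|=4 > 1)], height=4
  node 30: h_left=-1, h_right=4, diff=5 [FAIL (|-1-4|=5 > 1)], height=5
  node 22: h_left=-1, h_right=5, diff=6 [FAIL (|-1-5|=6 > 1)], height=6
  node 20: h_left=-1, h_right=6, diff=7 [FAIL (|-1-6|=7 > 1)], height=7
  node 16: h_left=-1, h_right=7, diff=8 [FAIL (|-1-7|=8 > 1)], height=8
  node 15: h_left=-1, h_right=8, diff=9 [FAIL (|-1-8|=9 > 1)], height=9
Node 40 violates the condition: |-1 - 1| = 2 > 1.
Result: Not balanced


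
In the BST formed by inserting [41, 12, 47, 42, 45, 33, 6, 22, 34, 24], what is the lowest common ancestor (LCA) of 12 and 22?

Tree insertion order: [41, 12, 47, 42, 45, 33, 6, 22, 34, 24]
Tree (level-order array): [41, 12, 47, 6, 33, 42, None, None, None, 22, 34, None, 45, None, 24]
In a BST, the LCA of p=12, q=22 is the first node v on the
root-to-leaf path with p <= v <= q (go left if both < v, right if both > v).
Walk from root:
  at 41: both 12 and 22 < 41, go left
  at 12: 12 <= 12 <= 22, this is the LCA
LCA = 12


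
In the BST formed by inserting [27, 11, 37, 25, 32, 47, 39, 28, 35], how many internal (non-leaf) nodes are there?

Tree built from: [27, 11, 37, 25, 32, 47, 39, 28, 35]
Tree (level-order array): [27, 11, 37, None, 25, 32, 47, None, None, 28, 35, 39]
Rule: An internal node has at least one child.
Per-node child counts:
  node 27: 2 child(ren)
  node 11: 1 child(ren)
  node 25: 0 child(ren)
  node 37: 2 child(ren)
  node 32: 2 child(ren)
  node 28: 0 child(ren)
  node 35: 0 child(ren)
  node 47: 1 child(ren)
  node 39: 0 child(ren)
Matching nodes: [27, 11, 37, 32, 47]
Count of internal (non-leaf) nodes: 5


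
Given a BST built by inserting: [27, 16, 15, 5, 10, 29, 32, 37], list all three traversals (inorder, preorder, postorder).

Tree insertion order: [27, 16, 15, 5, 10, 29, 32, 37]
Tree (level-order array): [27, 16, 29, 15, None, None, 32, 5, None, None, 37, None, 10]
Inorder (L, root, R): [5, 10, 15, 16, 27, 29, 32, 37]
Preorder (root, L, R): [27, 16, 15, 5, 10, 29, 32, 37]
Postorder (L, R, root): [10, 5, 15, 16, 37, 32, 29, 27]


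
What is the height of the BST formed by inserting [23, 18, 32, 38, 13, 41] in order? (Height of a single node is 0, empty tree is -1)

Insertion order: [23, 18, 32, 38, 13, 41]
Tree (level-order array): [23, 18, 32, 13, None, None, 38, None, None, None, 41]
Compute height bottom-up (empty subtree = -1):
  height(13) = 1 + max(-1, -1) = 0
  height(18) = 1 + max(0, -1) = 1
  height(41) = 1 + max(-1, -1) = 0
  height(38) = 1 + max(-1, 0) = 1
  height(32) = 1 + max(-1, 1) = 2
  height(23) = 1 + max(1, 2) = 3
Height = 3


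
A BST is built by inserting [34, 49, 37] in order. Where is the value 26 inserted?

Starting tree (level order): [34, None, 49, 37]
Insertion path: 34
Result: insert 26 as left child of 34
Final tree (level order): [34, 26, 49, None, None, 37]


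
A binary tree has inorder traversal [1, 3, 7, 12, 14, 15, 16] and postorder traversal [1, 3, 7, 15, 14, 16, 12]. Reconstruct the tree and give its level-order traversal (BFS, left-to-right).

Inorder:   [1, 3, 7, 12, 14, 15, 16]
Postorder: [1, 3, 7, 15, 14, 16, 12]
Algorithm: postorder visits root last, so walk postorder right-to-left;
each value is the root of the current inorder slice — split it at that
value, recurse on the right subtree first, then the left.
Recursive splits:
  root=12; inorder splits into left=[1, 3, 7], right=[14, 15, 16]
  root=16; inorder splits into left=[14, 15], right=[]
  root=14; inorder splits into left=[], right=[15]
  root=15; inorder splits into left=[], right=[]
  root=7; inorder splits into left=[1, 3], right=[]
  root=3; inorder splits into left=[1], right=[]
  root=1; inorder splits into left=[], right=[]
Reconstructed level-order: [12, 7, 16, 3, 14, 1, 15]


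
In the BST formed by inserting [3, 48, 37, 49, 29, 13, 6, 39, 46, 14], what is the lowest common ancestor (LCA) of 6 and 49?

Tree insertion order: [3, 48, 37, 49, 29, 13, 6, 39, 46, 14]
Tree (level-order array): [3, None, 48, 37, 49, 29, 39, None, None, 13, None, None, 46, 6, 14]
In a BST, the LCA of p=6, q=49 is the first node v on the
root-to-leaf path with p <= v <= q (go left if both < v, right if both > v).
Walk from root:
  at 3: both 6 and 49 > 3, go right
  at 48: 6 <= 48 <= 49, this is the LCA
LCA = 48


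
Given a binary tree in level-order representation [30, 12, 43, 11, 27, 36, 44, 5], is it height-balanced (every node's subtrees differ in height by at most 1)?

Tree (level-order array): [30, 12, 43, 11, 27, 36, 44, 5]
Definition: a tree is height-balanced if, at every node, |h(left) - h(right)| <= 1 (empty subtree has height -1).
Bottom-up per-node check:
  node 5: h_left=-1, h_right=-1, diff=0 [OK], height=0
  node 11: h_left=0, h_right=-1, diff=1 [OK], height=1
  node 27: h_left=-1, h_right=-1, diff=0 [OK], height=0
  node 12: h_left=1, h_right=0, diff=1 [OK], height=2
  node 36: h_left=-1, h_right=-1, diff=0 [OK], height=0
  node 44: h_left=-1, h_right=-1, diff=0 [OK], height=0
  node 43: h_left=0, h_right=0, diff=0 [OK], height=1
  node 30: h_left=2, h_right=1, diff=1 [OK], height=3
All nodes satisfy the balance condition.
Result: Balanced


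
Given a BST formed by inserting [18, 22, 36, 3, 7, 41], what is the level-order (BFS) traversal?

Tree insertion order: [18, 22, 36, 3, 7, 41]
Tree (level-order array): [18, 3, 22, None, 7, None, 36, None, None, None, 41]
BFS from the root, enqueuing left then right child of each popped node:
  queue [18] -> pop 18, enqueue [3, 22], visited so far: [18]
  queue [3, 22] -> pop 3, enqueue [7], visited so far: [18, 3]
  queue [22, 7] -> pop 22, enqueue [36], visited so far: [18, 3, 22]
  queue [7, 36] -> pop 7, enqueue [none], visited so far: [18, 3, 22, 7]
  queue [36] -> pop 36, enqueue [41], visited so far: [18, 3, 22, 7, 36]
  queue [41] -> pop 41, enqueue [none], visited so far: [18, 3, 22, 7, 36, 41]
Result: [18, 3, 22, 7, 36, 41]


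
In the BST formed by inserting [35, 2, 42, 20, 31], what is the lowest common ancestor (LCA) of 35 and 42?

Tree insertion order: [35, 2, 42, 20, 31]
Tree (level-order array): [35, 2, 42, None, 20, None, None, None, 31]
In a BST, the LCA of p=35, q=42 is the first node v on the
root-to-leaf path with p <= v <= q (go left if both < v, right if both > v).
Walk from root:
  at 35: 35 <= 35 <= 42, this is the LCA
LCA = 35


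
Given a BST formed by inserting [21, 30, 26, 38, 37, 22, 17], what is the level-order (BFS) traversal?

Tree insertion order: [21, 30, 26, 38, 37, 22, 17]
Tree (level-order array): [21, 17, 30, None, None, 26, 38, 22, None, 37]
BFS from the root, enqueuing left then right child of each popped node:
  queue [21] -> pop 21, enqueue [17, 30], visited so far: [21]
  queue [17, 30] -> pop 17, enqueue [none], visited so far: [21, 17]
  queue [30] -> pop 30, enqueue [26, 38], visited so far: [21, 17, 30]
  queue [26, 38] -> pop 26, enqueue [22], visited so far: [21, 17, 30, 26]
  queue [38, 22] -> pop 38, enqueue [37], visited so far: [21, 17, 30, 26, 38]
  queue [22, 37] -> pop 22, enqueue [none], visited so far: [21, 17, 30, 26, 38, 22]
  queue [37] -> pop 37, enqueue [none], visited so far: [21, 17, 30, 26, 38, 22, 37]
Result: [21, 17, 30, 26, 38, 22, 37]


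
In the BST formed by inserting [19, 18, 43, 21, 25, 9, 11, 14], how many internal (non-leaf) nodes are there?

Tree built from: [19, 18, 43, 21, 25, 9, 11, 14]
Tree (level-order array): [19, 18, 43, 9, None, 21, None, None, 11, None, 25, None, 14]
Rule: An internal node has at least one child.
Per-node child counts:
  node 19: 2 child(ren)
  node 18: 1 child(ren)
  node 9: 1 child(ren)
  node 11: 1 child(ren)
  node 14: 0 child(ren)
  node 43: 1 child(ren)
  node 21: 1 child(ren)
  node 25: 0 child(ren)
Matching nodes: [19, 18, 9, 11, 43, 21]
Count of internal (non-leaf) nodes: 6


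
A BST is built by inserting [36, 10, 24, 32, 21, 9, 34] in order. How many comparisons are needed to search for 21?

Search path for 21: 36 -> 10 -> 24 -> 21
Found: True
Comparisons: 4


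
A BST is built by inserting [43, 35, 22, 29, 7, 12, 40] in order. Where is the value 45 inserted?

Starting tree (level order): [43, 35, None, 22, 40, 7, 29, None, None, None, 12]
Insertion path: 43
Result: insert 45 as right child of 43
Final tree (level order): [43, 35, 45, 22, 40, None, None, 7, 29, None, None, None, 12]


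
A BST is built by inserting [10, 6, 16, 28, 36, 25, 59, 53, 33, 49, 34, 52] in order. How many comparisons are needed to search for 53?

Search path for 53: 10 -> 16 -> 28 -> 36 -> 59 -> 53
Found: True
Comparisons: 6


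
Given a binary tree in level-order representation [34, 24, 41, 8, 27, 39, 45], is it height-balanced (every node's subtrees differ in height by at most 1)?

Tree (level-order array): [34, 24, 41, 8, 27, 39, 45]
Definition: a tree is height-balanced if, at every node, |h(left) - h(right)| <= 1 (empty subtree has height -1).
Bottom-up per-node check:
  node 8: h_left=-1, h_right=-1, diff=0 [OK], height=0
  node 27: h_left=-1, h_right=-1, diff=0 [OK], height=0
  node 24: h_left=0, h_right=0, diff=0 [OK], height=1
  node 39: h_left=-1, h_right=-1, diff=0 [OK], height=0
  node 45: h_left=-1, h_right=-1, diff=0 [OK], height=0
  node 41: h_left=0, h_right=0, diff=0 [OK], height=1
  node 34: h_left=1, h_right=1, diff=0 [OK], height=2
All nodes satisfy the balance condition.
Result: Balanced
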